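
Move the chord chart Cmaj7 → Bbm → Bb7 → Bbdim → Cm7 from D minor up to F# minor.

D minor up to F# minor is a major third; each chord root moves by that interval while the quality stays the same.
Cmaj7: root C up a major third → E, giving Emaj7.
Bbm: root Bb up a major third → D, giving Dm.
Bb7: root Bb up a major third → D, giving D7.
Bbdim: root Bb up a major third → D, giving Ddim.
Cm7: root C up a major third → E, giving Em7.

Emaj7 Dm D7 Ddim Em7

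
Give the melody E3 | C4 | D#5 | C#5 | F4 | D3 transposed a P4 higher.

E3: a fourth up reaches A, and 5 semitones makes it A3.
A perfect fourth up from C4 gives F4.
D#5 up a perfect fourth is G#5.
C#5: a fourth up reaches F, and 5 semitones makes it F#5.
F4 up a perfect fourth is Bb4.
D3 up a perfect fourth is G3.

A3 F4 G#5 F#5 Bb4 G3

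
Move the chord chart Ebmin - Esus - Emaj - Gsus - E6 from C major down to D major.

C major down to D major is a minor seventh; each chord root moves by that interval while the quality stays the same.
Ebmin: root Eb down a minor seventh → F, giving Fmin.
Esus: root E down a minor seventh → F#, giving F#sus.
Emaj: root E down a minor seventh → F#, giving F#maj.
Gsus: root G down a minor seventh → A, giving Asus.
E6: root E down a minor seventh → F#, giving F#6.

Fmin F#sus F#maj Asus F#6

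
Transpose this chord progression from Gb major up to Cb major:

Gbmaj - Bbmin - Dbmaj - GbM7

Cbmaj Ebmin Gbmaj CbM7

Gb major up to Cb major is a perfect fourth; each chord root moves by that interval while the quality stays the same.
Gbmaj: root Gb up a perfect fourth → Cb, giving Cbmaj.
Bbmin: root Bb up a perfect fourth → Eb, giving Ebmin.
Dbmaj: root Db up a perfect fourth → Gb, giving Gbmaj.
GbM7: root Gb up a perfect fourth → Cb, giving CbM7.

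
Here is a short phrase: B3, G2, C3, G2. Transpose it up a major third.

B3 → D#4
G2 → B2
C3 → E3
G2 → B2

D#4 B2 E3 B2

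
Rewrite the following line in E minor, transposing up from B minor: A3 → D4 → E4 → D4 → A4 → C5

D4 G4 A4 G4 D5 F5

B minor to E minor up is a perfect fourth, so every note moves up by that interval.
A3 to D4
D4 to G4
E4 to A4
D4 to G4
A4 to D5
C5 to F5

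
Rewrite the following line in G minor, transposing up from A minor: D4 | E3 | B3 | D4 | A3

C5 D4 A4 C5 G4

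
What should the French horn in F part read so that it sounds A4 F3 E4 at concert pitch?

E5 C4 B4

The French horn in F sounds a perfect fifth below written, so the written part must be a perfect fifth above concert — transpose each note up.
A4 → E5
F3 → C4
E4 → B4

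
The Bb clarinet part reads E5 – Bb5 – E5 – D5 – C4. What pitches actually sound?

Written C4 on the Bb clarinet sounds as Bb3, a major second lower; apply that shift to every note.
E5 → D5
Bb5 → Ab5
E5 → D5
D5 → C5
C4 → Bb3

D5 Ab5 D5 C5 Bb3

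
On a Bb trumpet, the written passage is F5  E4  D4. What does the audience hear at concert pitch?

Eb5 D4 C4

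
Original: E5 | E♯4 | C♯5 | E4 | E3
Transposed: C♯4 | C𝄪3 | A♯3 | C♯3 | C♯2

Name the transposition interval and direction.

From E5 to C#4 is 10 letter names — a tenth of some quality.
C#4 to E5 is 15 semitones, which makes it a minor tenth; the second version is lower, so the direction is down.
Checking another pair — E3 → C#2 — gives the same interval.

down a minor tenth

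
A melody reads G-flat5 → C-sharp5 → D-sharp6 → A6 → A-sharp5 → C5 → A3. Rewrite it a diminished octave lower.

G4 C##4 D##5 A#5 A##4 C#4 A#2

Gb5 becomes G4
C#5 becomes C##4
D#6 becomes D##5
A6 becomes A#5
A#5 becomes A##4
C5 becomes C#4
A3 becomes A#2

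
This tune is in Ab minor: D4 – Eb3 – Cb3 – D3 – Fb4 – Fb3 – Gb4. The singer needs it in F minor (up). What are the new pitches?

B4 C4 Ab3 B3 Db5 Db4 Eb5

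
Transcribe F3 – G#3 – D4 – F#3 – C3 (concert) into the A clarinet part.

Ab3 B3 F4 A3 Eb3

Written C4 sounds as A3 on the A clarinet, so concert pitches are written a minor third up.
F3 to Ab3
G#3 to B3
D4 to F4
F#3 to A3
C3 to Eb3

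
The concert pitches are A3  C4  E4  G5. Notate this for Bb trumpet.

B3 D4 F#4 A5

Written C4 sounds as Bb3 on the Bb trumpet, so concert pitches are written a major second up.
A3 → B3
C4 → D4
E4 → F#4
G5 → A5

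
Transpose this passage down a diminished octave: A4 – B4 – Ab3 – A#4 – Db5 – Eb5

A#3 B#3 A2 A##3 D4 E4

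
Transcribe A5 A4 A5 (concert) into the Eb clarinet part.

F#5 F#4 F#5

Written C4 sounds as Eb4 on the Eb clarinet, so concert pitches are written a minor third down.
A5 to F#5
A4 to F#4
A5 to F#5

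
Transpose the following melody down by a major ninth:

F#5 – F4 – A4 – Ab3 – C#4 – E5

E4 Eb3 G3 Gb2 B2 D4

F#5 becomes E4
F4 becomes Eb3
A4 becomes G3
Ab3 becomes Gb2
C#4 becomes B2
E5 becomes D4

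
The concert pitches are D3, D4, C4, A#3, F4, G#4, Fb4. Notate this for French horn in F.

A3 A4 G4 E#4 C5 D#5 Cb5

Written C4 sounds as F3 on the French horn in F, so concert pitches are written a perfect fifth up.
D3 becomes A3
D4 becomes A4
C4 becomes G4
A#3 becomes E#4
F4 becomes C5
G#4 becomes D#5
Fb4 becomes Cb5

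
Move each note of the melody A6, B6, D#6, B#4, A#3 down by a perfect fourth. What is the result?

E6 F#6 A#5 F##4 E#3

A6 down a perfect fourth is E6.
B6: a fourth down reaches F, and 5 semitones makes it F#6.
A perfect fourth down from D#6 gives A#5.
B#4 down a perfect fourth is F##4.
A#3: a fourth down reaches E, and 5 semitones makes it E#3.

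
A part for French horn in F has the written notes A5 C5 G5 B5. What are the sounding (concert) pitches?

Written C4 on the French horn in F sounds as F3, a perfect fifth lower; apply that shift to every note.
A5 gives D5
C5 gives F4
G5 gives C5
B5 gives E5

D5 F4 C5 E5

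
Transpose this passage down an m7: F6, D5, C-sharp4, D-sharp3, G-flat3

F6 down a minor seventh is G5.
D5 down a minor seventh is E4.
A minor seventh down from C#4 gives D#3.
D#3: a seventh down reaches E, and 10 semitones makes it E#2.
Gb3 down a minor seventh is Ab2.

G5 E4 D#3 E#2 Ab2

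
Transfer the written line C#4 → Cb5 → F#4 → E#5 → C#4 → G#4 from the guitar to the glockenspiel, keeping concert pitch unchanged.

C#1 Cb2 F#1 E#2 C#1 G#1

First find concert pitch: the guitar sounds a perfect octave below written, so C#4 Cb5 F#4 E#5 C#4 G#4 sounds C#3 Cb4 F#3 E#4 C#3 G#3.
Then write for glockenspiel: it sounds a perfect fifteenth above written, so the part must be a perfect fifteenth below concert.
C#3 → C#1
Cb4 → Cb2
F#3 → F#1
E#4 → E#2
C#3 → C#1
G#3 → G#1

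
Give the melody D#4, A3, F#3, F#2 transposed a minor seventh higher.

C#5 G4 E4 E3

D#4 to C#5
A3 to G4
F#3 to E4
F#2 to E3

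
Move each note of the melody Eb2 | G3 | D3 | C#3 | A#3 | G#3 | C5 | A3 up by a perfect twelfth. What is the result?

Bb3 D5 A4 G#4 E#5 D#5 G6 E5

Eb2 to Bb3
G3 to D5
D3 to A4
C#3 to G#4
A#3 to E#5
G#3 to D#5
C5 to G6
A3 to E5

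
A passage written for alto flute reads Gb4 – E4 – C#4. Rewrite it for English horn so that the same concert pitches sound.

Ab4 F#4 D#4

First find concert pitch: the alto flute sounds a perfect fourth below written, so Gb4 E4 C#4 sounds Db4 B3 G#3.
Then write for English horn: it sounds a perfect fifth below written, so the part must be a perfect fifth above concert.
Db4 → Ab4
B3 → F#4
G#3 → D#4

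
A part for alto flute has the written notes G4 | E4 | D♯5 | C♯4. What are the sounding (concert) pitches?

The alto flute sounds a perfect fourth below written, so transpose each written note down a perfect fourth.
G4 becomes D4
E4 becomes B3
D#5 becomes A#4
C#4 becomes G#3

D4 B3 A#4 G#3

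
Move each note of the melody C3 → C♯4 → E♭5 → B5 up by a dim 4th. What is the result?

Fb3 F4 Abb5 Eb6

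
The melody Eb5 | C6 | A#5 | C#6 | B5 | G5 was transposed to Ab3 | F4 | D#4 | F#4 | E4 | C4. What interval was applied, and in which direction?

down a perfect twelfth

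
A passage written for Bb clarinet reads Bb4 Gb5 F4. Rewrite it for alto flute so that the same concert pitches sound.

Db5 Bbb5 Ab4

First find concert pitch: the Bb clarinet sounds a major second below written, so Bb4 Gb5 F4 sounds Ab4 Fb5 Eb4.
Then write for alto flute: it sounds a perfect fourth below written, so the part must be a perfect fourth above concert.
Ab4 → Db5
Fb5 → Bbb5
Eb4 → Ab4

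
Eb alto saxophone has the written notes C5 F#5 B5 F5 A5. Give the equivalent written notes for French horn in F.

First find concert pitch: the Eb alto saxophone sounds a major sixth below written, so C5 F#5 B5 F5 A5 sounds Eb4 A4 D5 Ab4 C5.
Then write for French horn in F: it sounds a perfect fifth below written, so the part must be a perfect fifth above concert.
Eb4 → Bb4
A4 → E5
D5 → A5
Ab4 → Eb5
C5 → G5

Bb4 E5 A5 Eb5 G5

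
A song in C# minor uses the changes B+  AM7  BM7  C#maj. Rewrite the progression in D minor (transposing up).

C+ BbM7 CM7 Dmaj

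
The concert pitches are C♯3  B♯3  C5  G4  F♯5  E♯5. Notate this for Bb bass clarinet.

The Bb bass clarinet sounds a major ninth below written, so the written part must be a major ninth above concert — transpose each note up.
C#3 → D#4
B#3 → C##5
C5 → D6
G4 → A5
F#5 → G#6
E#5 → F##6

D#4 C##5 D6 A5 G#6 F##6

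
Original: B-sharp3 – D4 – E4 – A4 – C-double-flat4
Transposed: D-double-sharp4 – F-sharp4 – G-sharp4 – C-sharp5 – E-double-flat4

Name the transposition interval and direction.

From B#3 to D##4 is 3 letter names — a third of some quality.
B#3 to D##4 is 4 semitones, which makes it a major third; the second version is higher, so the direction is up.
Checking another pair — Cbb4 → Ebb4 — gives the same interval.

up a major third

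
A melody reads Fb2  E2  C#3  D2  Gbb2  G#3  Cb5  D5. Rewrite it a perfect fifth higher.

Cb3 B2 G#3 A2 Dbb3 D#4 Gb5 A5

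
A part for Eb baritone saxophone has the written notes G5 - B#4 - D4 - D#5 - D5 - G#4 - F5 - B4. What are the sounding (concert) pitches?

The Eb baritone saxophone sounds a major thirteenth below written, so transpose each written note down a major thirteenth.
G5 -> Bb3
B#4 -> D#3
D4 -> F2
D#5 -> F#3
D5 -> F3
G#4 -> B2
F5 -> Ab3
B4 -> D3

Bb3 D#3 F2 F#3 F3 B2 Ab3 D3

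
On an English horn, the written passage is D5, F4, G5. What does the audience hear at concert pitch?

Written C4 on the English horn sounds as F3, a perfect fifth lower; apply that shift to every note.
D5 gives G4
F4 gives Bb3
G5 gives C5

G4 Bb3 C5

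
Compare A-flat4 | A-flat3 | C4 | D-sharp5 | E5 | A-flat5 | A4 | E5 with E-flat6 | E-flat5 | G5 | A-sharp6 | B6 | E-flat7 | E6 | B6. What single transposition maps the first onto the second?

up a perfect twelfth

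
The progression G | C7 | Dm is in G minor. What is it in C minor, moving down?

G minor down to C minor is a perfect fifth; each chord root moves by that interval while the quality stays the same.
G: root G down a perfect fifth → C, giving C.
C7: root C down a perfect fifth → F, giving F7.
Dm: root D down a perfect fifth → G, giving Gm.

C F7 Gm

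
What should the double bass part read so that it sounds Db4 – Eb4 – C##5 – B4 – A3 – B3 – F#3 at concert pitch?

The double bass sounds a perfect octave below written, so the written part must be a perfect octave above concert — transpose each note up.
Db4 → Db5
Eb4 → Eb5
C##5 → C##6
B4 → B5
A3 → A4
B3 → B4
F#3 → F#4

Db5 Eb5 C##6 B5 A4 B4 F#4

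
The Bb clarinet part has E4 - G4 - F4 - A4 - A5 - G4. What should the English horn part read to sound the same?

First find concert pitch: the Bb clarinet sounds a major second below written, so E4 G4 F4 A4 A5 G4 sounds D4 F4 Eb4 G4 G5 F4.
Then write for English horn: it sounds a perfect fifth below written, so the part must be a perfect fifth above concert.
D4 → A4
F4 → C5
Eb4 → Bb4
G4 → D5
G5 → D6
F4 → C5

A4 C5 Bb4 D5 D6 C5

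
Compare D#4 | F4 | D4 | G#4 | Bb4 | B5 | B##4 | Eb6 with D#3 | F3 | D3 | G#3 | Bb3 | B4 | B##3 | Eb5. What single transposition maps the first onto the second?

down a perfect octave

From D#4 to D#3 is 8 letter names — an octave of some quality.
D#3 to D#4 is 12 semitones, which makes it a perfect octave; the second version is lower, so the direction is down.
Checking another pair — Eb6 → Eb5 — gives the same interval.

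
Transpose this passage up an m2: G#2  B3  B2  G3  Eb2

A minor second up from G#2 gives A2.
A minor second up from B3 gives C4.
B2: a second up reaches C, and 1 semitone makes it C3.
G3: a second up reaches A, and 1 semitone makes it Ab3.
Eb2: a second up reaches F, and 1 semitone makes it Fb2.

A2 C4 C3 Ab3 Fb2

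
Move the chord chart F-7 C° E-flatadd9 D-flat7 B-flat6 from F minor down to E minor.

E-7 B° Dadd9 C7 A6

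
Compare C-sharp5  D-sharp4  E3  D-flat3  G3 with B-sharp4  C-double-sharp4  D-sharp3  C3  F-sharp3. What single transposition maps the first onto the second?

down a minor second

From C#5 to B#4 is 2 letter names — a second of some quality.
B#4 to C#5 is 1 semitone, which makes it a minor second; the second version is lower, so the direction is down.
Checking another pair — G3 → F#3 — gives the same interval.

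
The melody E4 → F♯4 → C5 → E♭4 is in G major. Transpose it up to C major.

A4 B4 F5 Ab4

G major to C major up is a perfect fourth, so every note moves up by that interval.
E4 -> A4
F#4 -> B4
C5 -> F5
Eb4 -> Ab4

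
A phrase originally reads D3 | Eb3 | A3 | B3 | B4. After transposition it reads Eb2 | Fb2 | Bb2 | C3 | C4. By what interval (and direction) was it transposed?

From D3 to Eb2 is 7 letter names — a seventh of some quality.
Eb2 to D3 is 11 semitones, which makes it a major seventh; the second version is lower, so the direction is down.
Checking another pair — B4 → C4 — gives the same interval.

down a major seventh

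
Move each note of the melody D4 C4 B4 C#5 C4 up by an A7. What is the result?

C##5 B#4 A##5 B##5 B#4

D4 → C##5
C4 → B#4
B4 → A##5
C#5 → B##5
C4 → B#4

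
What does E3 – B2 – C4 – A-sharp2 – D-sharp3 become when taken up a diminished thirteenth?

E3: a thirteenth up reaches C, and 19 semitones makes it Cb5.
B2 up a diminished thirteenth is Gb4.
C4 up a diminished thirteenth is Abb5.
A diminished thirteenth up from A#2 gives F4.
D#3: a thirteenth up reaches B, and 19 semitones makes it Bb4.

Cb5 Gb4 Abb5 F4 Bb4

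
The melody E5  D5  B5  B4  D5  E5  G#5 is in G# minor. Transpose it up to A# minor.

From G# up to A# is a major second; apply that to each pitch.
E5 → F#5
D5 → E5
B5 → C#6
B4 → C#5
D5 → E5
E5 → F#5
G#5 → A#5

F#5 E5 C#6 C#5 E5 F#5 A#5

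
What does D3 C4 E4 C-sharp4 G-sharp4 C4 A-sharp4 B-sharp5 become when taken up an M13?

B4 A5 C#6 A#5 E#6 A5 F##6 G##7

D3: a thirteenth up reaches B, and 21 semitones makes it B4.
C4 up a major thirteenth is A5.
E4: a thirteenth up reaches C, and 21 semitones makes it C#6.
C#4 up a major thirteenth is A#5.
A major thirteenth up from G#4 gives E#6.
C4: a thirteenth up reaches A, and 21 semitones makes it A5.
A major thirteenth up from A#4 gives F##6.
B#5: a thirteenth up reaches G, and 21 semitones makes it G##7.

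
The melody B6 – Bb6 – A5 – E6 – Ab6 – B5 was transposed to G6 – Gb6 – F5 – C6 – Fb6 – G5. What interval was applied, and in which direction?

down a major third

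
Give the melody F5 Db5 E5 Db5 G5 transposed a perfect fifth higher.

F5 -> C6
Db5 -> Ab5
E5 -> B5
Db5 -> Ab5
G5 -> D6

C6 Ab5 B5 Ab5 D6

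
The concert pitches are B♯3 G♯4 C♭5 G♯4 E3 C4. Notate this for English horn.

F##4 D#5 Gb5 D#5 B3 G4

Written C4 sounds as F3 on the English horn, so concert pitches are written a perfect fifth up.
B#3 → F##4
G#4 → D#5
Cb5 → Gb5
G#4 → D#5
E3 → B3
C4 → G4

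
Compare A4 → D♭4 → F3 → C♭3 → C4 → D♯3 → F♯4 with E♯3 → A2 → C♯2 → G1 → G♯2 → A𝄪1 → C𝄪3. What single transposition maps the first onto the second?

Take the first pair: A4 → E#3. A to E spans 11 letter names, so the interval is some kind of eleventh.
E#3 to A4 is 16 semitones, which makes it a diminished eleventh; the second version is lower, so the direction is down.
Checking another pair — F#4 → C##3 — gives the same interval.

down a diminished eleventh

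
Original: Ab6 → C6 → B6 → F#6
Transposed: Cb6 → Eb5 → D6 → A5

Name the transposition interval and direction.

down a major sixth

Take the first pair: Ab6 → Cb6. A to C spans 6 letter names, so the interval is some kind of sixth.
Cb6 to Ab6 is 9 semitones, which makes it a major sixth; the second version is lower, so the direction is down.
Checking another pair — F#6 → A5 — gives the same interval.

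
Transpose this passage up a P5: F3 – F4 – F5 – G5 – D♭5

C4 C5 C6 D6 Ab5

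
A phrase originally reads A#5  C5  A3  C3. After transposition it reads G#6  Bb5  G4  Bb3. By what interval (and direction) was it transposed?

From A#5 to G#6 is 7 letter names — a seventh of some quality.
A#5 to G#6 is 10 semitones, which makes it a minor seventh; the second version is higher, so the direction is up.
Checking another pair — C3 → Bb3 — gives the same interval.

up a minor seventh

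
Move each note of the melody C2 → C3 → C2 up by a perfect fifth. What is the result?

G2 G3 G2

C2 gives G2
C3 gives G3
C2 gives G2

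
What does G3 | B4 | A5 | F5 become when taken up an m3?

Bb3 D5 C6 Ab5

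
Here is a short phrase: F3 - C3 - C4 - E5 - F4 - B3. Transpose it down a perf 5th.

F3: a fifth down reaches B, and 7 semitones makes it Bb2.
C3 down a perfect fifth is F2.
A perfect fifth down from C4 gives F3.
E5: a fifth down reaches A, and 7 semitones makes it A4.
A perfect fifth down from F4 gives Bb3.
B3: a fifth down reaches E, and 7 semitones makes it E3.

Bb2 F2 F3 A4 Bb3 E3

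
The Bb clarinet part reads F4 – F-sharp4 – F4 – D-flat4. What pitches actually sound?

The Bb clarinet sounds a major second below written, so transpose each written note down a major second.
F4 -> Eb4
F#4 -> E4
F4 -> Eb4
Db4 -> Cb4

Eb4 E4 Eb4 Cb4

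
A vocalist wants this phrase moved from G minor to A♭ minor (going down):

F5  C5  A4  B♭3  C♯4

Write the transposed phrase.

Gb4 Db4 Bb3 Cb3 D3

From G down to A♭ is a major seventh; apply that to each pitch.
F5 -> Gb4
C5 -> Db4
A4 -> Bb3
Bb3 -> Cb3
C#4 -> D3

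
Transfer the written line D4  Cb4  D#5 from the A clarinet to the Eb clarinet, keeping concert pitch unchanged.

G#3 F3 G##4

First find concert pitch: the A clarinet sounds a minor third below written, so D4 Cb4 D#5 sounds B3 Ab3 B#4.
Then write for Eb clarinet: it sounds a minor third above written, so the part must be a minor third below concert.
B3 → G#3
Ab3 → F3
B#4 → G##4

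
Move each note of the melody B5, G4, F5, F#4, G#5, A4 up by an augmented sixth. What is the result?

G##6 E#5 D#6 D##5 E##6 F##5

B5 becomes G##6
G4 becomes E#5
F5 becomes D#6
F#4 becomes D##5
G#5 becomes E##6
A4 becomes F##5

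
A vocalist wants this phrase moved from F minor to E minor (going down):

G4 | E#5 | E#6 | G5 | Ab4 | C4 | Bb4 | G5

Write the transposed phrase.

From F down to E is a minor second; apply that to each pitch.
G4 to F#4
E#5 to D##5
E#6 to D##6
G5 to F#5
Ab4 to G4
C4 to B3
Bb4 to A4
G5 to F#5

F#4 D##5 D##6 F#5 G4 B3 A4 F#5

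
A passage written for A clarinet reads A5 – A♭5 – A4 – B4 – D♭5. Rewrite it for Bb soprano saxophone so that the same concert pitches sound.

G#5 G5 G#4 A#4 C5

First find concert pitch: the A clarinet sounds a minor third below written, so A5 A♭5 A4 B4 D♭5 sounds F#5 F5 F#4 G#4 Bb4.
Then write for Bb soprano saxophone: it sounds a major second below written, so the part must be a major second above concert.
F#5 → G#5
F5 → G5
F#4 → G#4
G#4 → A#4
Bb4 → C5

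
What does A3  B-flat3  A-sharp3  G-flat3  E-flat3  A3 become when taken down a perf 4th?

E3 F3 E#3 Db3 Bb2 E3

A3 down a perfect fourth is E3.
A perfect fourth down from Bb3 gives F3.
A#3 down a perfect fourth is E#3.
Gb3 down a perfect fourth is Db3.
Eb3: a fourth down reaches B, and 5 semitones makes it Bb2.
A perfect fourth down from A3 gives E3.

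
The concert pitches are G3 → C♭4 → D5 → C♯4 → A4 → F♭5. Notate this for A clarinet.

Bb3 Ebb4 F5 E4 C5 Abb5

The A clarinet sounds a minor third below written, so the written part must be a minor third above concert — transpose each note up.
G3 -> Bb3
Cb4 -> Ebb4
D5 -> F5
C#4 -> E4
A4 -> C5
Fb5 -> Abb5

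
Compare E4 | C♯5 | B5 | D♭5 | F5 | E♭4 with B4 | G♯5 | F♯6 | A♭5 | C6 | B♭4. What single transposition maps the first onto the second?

up a perfect fifth

Take the first pair: E4 → B4. E to B spans 5 letter names, so the interval is some kind of fifth.
E4 to B4 is 7 semitones, which makes it a perfect fifth; the second version is higher, so the direction is up.
Checking another pair — Eb4 → Bb4 — gives the same interval.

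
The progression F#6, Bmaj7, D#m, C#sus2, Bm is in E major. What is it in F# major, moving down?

G#6 C#maj7 E#m D#sus2 C#m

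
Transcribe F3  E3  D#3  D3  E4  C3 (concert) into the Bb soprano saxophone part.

G3 F#3 E#3 E3 F#4 D3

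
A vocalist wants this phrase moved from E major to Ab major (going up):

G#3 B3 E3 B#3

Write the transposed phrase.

E major to Ab major up is a diminished fourth, so every note moves up by that interval.
G#3 gives C4
B3 gives Eb4
E3 gives Ab3
B#3 gives E4

C4 Eb4 Ab3 E4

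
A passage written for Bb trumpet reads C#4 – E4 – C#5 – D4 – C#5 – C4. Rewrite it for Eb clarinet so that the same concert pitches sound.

G#3 B3 G#4 A3 G#4 G3

First find concert pitch: the Bb trumpet sounds a major second below written, so C#4 E4 C#5 D4 C#5 C4 sounds B3 D4 B4 C4 B4 Bb3.
Then write for Eb clarinet: it sounds a minor third above written, so the part must be a minor third below concert.
B3 → G#3
D4 → B3
B4 → G#4
C4 → A3
B4 → G#4
Bb3 → G3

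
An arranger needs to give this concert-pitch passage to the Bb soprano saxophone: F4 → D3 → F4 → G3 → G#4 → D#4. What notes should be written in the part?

G4 E3 G4 A3 A#4 E#4

The Bb soprano saxophone sounds a major second below written, so the written part must be a major second above concert — transpose each note up.
F4 -> G4
D3 -> E3
F4 -> G4
G3 -> A3
G#4 -> A#4
D#4 -> E#4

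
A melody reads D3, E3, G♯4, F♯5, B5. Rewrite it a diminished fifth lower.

G#2 A#2 C##4 B#4 E#5

D3 gives G#2
E3 gives A#2
G#4 gives C##4
F#5 gives B#4
B5 gives E#5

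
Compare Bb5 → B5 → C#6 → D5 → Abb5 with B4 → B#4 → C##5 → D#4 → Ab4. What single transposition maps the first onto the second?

down a diminished octave

Take the first pair: Bb5 → B4. B to B spans 8 letter names, so the interval is some kind of octave.
B4 to Bb5 is 11 semitones, which makes it a diminished octave; the second version is lower, so the direction is down.
Checking another pair — Abb5 → Ab4 — gives the same interval.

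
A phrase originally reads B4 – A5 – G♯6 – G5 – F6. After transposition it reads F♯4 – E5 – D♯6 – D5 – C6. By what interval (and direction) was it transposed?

Take the first pair: B4 → F#4. B to F spans 4 letter names, so the interval is some kind of fourth.
F#4 to B4 is 5 semitones, which makes it a perfect fourth; the second version is lower, so the direction is down.
Checking another pair — F6 → C6 — gives the same interval.

down a perfect fourth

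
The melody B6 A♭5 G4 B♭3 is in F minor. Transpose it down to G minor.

F minor to G minor down is a minor seventh, so every note moves down by that interval.
B6 to C#6
Ab5 to Bb4
G4 to A3
Bb3 to C3

C#6 Bb4 A3 C3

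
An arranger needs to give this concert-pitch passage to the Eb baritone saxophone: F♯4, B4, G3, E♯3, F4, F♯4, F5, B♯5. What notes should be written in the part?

The Eb baritone saxophone sounds a major thirteenth below written, so the written part must be a major thirteenth above concert — transpose each note up.
F#4 gives D#6
B4 gives G#6
G3 gives E5
E#3 gives C##5
F4 gives D6
F#4 gives D#6
F5 gives D7
B#5 gives G##7

D#6 G#6 E5 C##5 D6 D#6 D7 G##7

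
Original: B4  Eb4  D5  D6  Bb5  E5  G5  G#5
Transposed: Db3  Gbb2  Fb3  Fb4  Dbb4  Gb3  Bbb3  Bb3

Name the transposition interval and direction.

down an augmented thirteenth

From B4 to Db3 is 13 letter names — a thirteenth of some quality.
Db3 to B4 is 22 semitones, which makes it an augmented thirteenth; the second version is lower, so the direction is down.
Checking another pair — G#5 → Bb3 — gives the same interval.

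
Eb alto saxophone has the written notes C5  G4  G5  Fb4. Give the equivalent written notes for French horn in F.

Bb4 F4 F5 Ebb4

First find concert pitch: the Eb alto saxophone sounds a major sixth below written, so C5 G4 G5 Fb4 sounds Eb4 Bb3 Bb4 Abb3.
Then write for French horn in F: it sounds a perfect fifth below written, so the part must be a perfect fifth above concert.
Eb4 → Bb4
Bb3 → F4
Bb4 → F5
Abb3 → Ebb4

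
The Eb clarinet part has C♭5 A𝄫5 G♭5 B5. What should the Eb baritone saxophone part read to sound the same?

First find concert pitch: the Eb clarinet sounds a minor third above written, so C♭5 A𝄫5 G♭5 B5 sounds Ebb5 Cbb6 Bbb5 D6.
Then write for Eb baritone saxophone: it sounds a major thirteenth below written, so the part must be a major thirteenth above concert.
Ebb5 → Cb7
Cbb6 → Abb7
Bbb5 → Gb7
D6 → B7

Cb7 Abb7 Gb7 B7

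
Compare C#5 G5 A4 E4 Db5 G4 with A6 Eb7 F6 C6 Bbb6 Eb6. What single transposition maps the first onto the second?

Take the first pair: C#5 → A6. C to A spans 13 letter names, so the interval is some kind of thirteenth.
C#5 to A6 is 20 semitones, which makes it a minor thirteenth; the second version is higher, so the direction is up.
Checking another pair — G4 → Eb6 — gives the same interval.

up a minor thirteenth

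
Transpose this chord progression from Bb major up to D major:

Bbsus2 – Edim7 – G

Bb major up to D major is a major third; each chord root moves by that interval while the quality stays the same.
Bbsus2: root Bb up a major third → D, giving Dsus2.
Edim7: root E up a major third → G#, giving G#dim7.
G: root G up a major third → B, giving B.

Dsus2 G#dim7 B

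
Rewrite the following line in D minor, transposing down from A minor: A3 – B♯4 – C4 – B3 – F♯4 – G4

D3 E#4 F3 E3 B3 C4

From A down to D is a perfect fifth; apply that to each pitch.
A3 becomes D3
B#4 becomes E#4
C4 becomes F3
B3 becomes E3
F#4 becomes B3
G4 becomes C4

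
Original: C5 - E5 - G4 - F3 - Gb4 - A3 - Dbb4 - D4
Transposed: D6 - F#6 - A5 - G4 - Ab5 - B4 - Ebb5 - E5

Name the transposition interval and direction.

up a major ninth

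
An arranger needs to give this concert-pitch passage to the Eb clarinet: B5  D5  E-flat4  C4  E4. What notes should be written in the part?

Written C4 sounds as Eb4 on the Eb clarinet, so concert pitches are written a minor third down.
B5 becomes G#5
D5 becomes B4
Eb4 becomes C4
C4 becomes A3
E4 becomes C#4

G#5 B4 C4 A3 C#4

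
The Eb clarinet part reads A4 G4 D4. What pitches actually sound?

C5 Bb4 F4

Written C4 on the Eb clarinet sounds as Eb4, a minor third higher; apply that shift to every note.
A4 → C5
G4 → Bb4
D4 → F4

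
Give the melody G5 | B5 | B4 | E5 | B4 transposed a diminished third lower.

E#5 G##5 G##4 C##5 G##4

G5 → E#5
B5 → G##5
B4 → G##4
E5 → C##5
B4 → G##4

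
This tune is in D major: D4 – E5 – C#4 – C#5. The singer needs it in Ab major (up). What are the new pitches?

Ab4 Bb5 G4 G5

D major to Ab major up is a diminished fifth, so every note moves up by that interval.
D4 to Ab4
E5 to Bb5
C#4 to G4
C#5 to G5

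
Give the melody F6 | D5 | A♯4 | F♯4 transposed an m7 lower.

F6: a seventh down reaches G, and 10 semitones makes it G5.
D5: a seventh down reaches E, and 10 semitones makes it E4.
A minor seventh down from A#4 gives B#3.
A minor seventh down from F#4 gives G#3.

G5 E4 B#3 G#3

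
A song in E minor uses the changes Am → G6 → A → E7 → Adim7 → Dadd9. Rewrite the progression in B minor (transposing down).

E minor down to B minor is a perfect fourth; each chord root moves by that interval while the quality stays the same.
Am: root A down a perfect fourth → E, giving Em.
G6: root G down a perfect fourth → D, giving D6.
A: root A down a perfect fourth → E, giving E.
E7: root E down a perfect fourth → B, giving B7.
Adim7: root A down a perfect fourth → E, giving Edim7.
Dadd9: root D down a perfect fourth → A, giving Aadd9.

Em D6 E B7 Edim7 Aadd9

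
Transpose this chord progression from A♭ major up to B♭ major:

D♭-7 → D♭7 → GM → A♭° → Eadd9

Eb-7 Eb7 AM Bb° F#add9

A♭ major up to B♭ major is a major second; each chord root moves by that interval while the quality stays the same.
D♭-7: root D♭ up a major second → Eb, giving Eb-7.
D♭7: root D♭ up a major second → Eb, giving Eb7.
GM: root G up a major second → A, giving AM.
A♭°: root A♭ up a major second → Bb, giving Bb°.
Eadd9: root E up a major second → F#, giving F#add9.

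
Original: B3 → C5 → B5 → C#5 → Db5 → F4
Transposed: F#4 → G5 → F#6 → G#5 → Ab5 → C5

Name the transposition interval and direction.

Take the first pair: B3 → F#4. B to F spans 5 letter names, so the interval is some kind of fifth.
B3 to F#4 is 7 semitones, which makes it a perfect fifth; the second version is higher, so the direction is up.
Checking another pair — F4 → C5 — gives the same interval.

up a perfect fifth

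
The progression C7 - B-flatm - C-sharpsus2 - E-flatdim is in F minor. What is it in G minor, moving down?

D7 Cm D#sus2 Fdim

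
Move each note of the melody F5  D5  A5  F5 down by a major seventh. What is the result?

F5 becomes Gb4
D5 becomes Eb4
A5 becomes Bb4
F5 becomes Gb4

Gb4 Eb4 Bb4 Gb4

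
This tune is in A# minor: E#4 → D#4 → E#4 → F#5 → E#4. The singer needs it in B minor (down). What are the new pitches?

From A# down to B is a major seventh; apply that to each pitch.
E#4 to F#3
D#4 to E3
E#4 to F#3
F#5 to G4
E#4 to F#3

F#3 E3 F#3 G4 F#3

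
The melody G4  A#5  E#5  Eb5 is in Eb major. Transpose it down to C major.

From Eb down to C is a minor third; apply that to each pitch.
G4 → E4
A#5 → F##5
E#5 → C##5
Eb5 → C5

E4 F##5 C##5 C5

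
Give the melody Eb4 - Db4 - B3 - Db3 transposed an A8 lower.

Eb4 down an augmented octave is Ebb3.
Db4 down an augmented octave is Dbb3.
B3: an octave down reaches B, and 13 semitones makes it Bb2.
Db3: an octave down reaches D, and 13 semitones makes it Dbb2.

Ebb3 Dbb3 Bb2 Dbb2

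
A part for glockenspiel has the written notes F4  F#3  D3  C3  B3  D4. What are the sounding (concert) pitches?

F6 F#5 D5 C5 B5 D6

The glockenspiel sounds a perfect fifteenth above written, so transpose each written note up a perfect fifteenth.
F4 -> F6
F#3 -> F#5
D3 -> D5
C3 -> C5
B3 -> B5
D4 -> D6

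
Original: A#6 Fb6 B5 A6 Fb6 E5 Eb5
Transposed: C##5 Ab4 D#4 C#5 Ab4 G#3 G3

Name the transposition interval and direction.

down a minor thirteenth

From A#6 to C##5 is 13 letter names — a thirteenth of some quality.
C##5 to A#6 is 20 semitones, which makes it a minor thirteenth; the second version is lower, so the direction is down.
Checking another pair — Eb5 → G3 — gives the same interval.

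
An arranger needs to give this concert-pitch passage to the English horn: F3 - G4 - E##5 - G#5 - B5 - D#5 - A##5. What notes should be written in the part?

C4 D5 B##5 D#6 F#6 A#5 E##6

Written C4 sounds as F3 on the English horn, so concert pitches are written a perfect fifth up.
F3 becomes C4
G4 becomes D5
E##5 becomes B##5
G#5 becomes D#6
B5 becomes F#6
D#5 becomes A#5
A##5 becomes E##6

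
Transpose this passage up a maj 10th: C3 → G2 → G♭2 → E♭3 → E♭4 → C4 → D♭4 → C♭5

E4 B3 Bb3 G4 G5 E5 F5 Eb6

C3 to E4
G2 to B3
Gb2 to Bb3
Eb3 to G4
Eb4 to G5
C4 to E5
Db4 to F5
Cb5 to Eb6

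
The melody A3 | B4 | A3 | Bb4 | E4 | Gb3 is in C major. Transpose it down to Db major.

C major to Db major down is a major seventh, so every note moves down by that interval.
A3 gives Bb2
B4 gives C4
A3 gives Bb2
Bb4 gives Cb4
E4 gives F3
Gb3 gives Abb2

Bb2 C4 Bb2 Cb4 F3 Abb2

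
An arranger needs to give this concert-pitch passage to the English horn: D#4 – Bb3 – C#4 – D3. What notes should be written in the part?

A#4 F4 G#4 A3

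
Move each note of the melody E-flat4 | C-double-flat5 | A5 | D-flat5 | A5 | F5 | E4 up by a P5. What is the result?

Bb4 Gbb5 E6 Ab5 E6 C6 B4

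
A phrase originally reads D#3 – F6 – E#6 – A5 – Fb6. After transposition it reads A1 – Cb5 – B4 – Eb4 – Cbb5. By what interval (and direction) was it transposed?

From D#3 to A1 is 11 letter names — an eleventh of some quality.
A1 to D#3 is 18 semitones, which makes it an augmented eleventh; the second version is lower, so the direction is down.
Checking another pair — Fb6 → Cbb5 — gives the same interval.

down an augmented eleventh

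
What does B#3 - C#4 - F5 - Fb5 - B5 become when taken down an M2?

A#3 B3 Eb5 Ebb5 A5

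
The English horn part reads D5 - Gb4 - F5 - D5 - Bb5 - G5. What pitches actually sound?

The English horn sounds a perfect fifth below written, so transpose each written note down a perfect fifth.
D5 → G4
Gb4 → Cb4
F5 → Bb4
D5 → G4
Bb5 → Eb5
G5 → C5

G4 Cb4 Bb4 G4 Eb5 C5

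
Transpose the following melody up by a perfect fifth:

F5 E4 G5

C6 B4 D6

F5 up a perfect fifth is C6.
A perfect fifth up from E4 gives B4.
A perfect fifth up from G5 gives D6.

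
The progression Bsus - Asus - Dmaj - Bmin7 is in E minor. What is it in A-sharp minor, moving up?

E minor up to A-sharp minor is an augmented fourth; each chord root moves by that interval while the quality stays the same.
Bsus: root B up an augmented fourth → E#, giving E#sus.
Asus: root A up an augmented fourth → D#, giving D#sus.
Dmaj: root D up an augmented fourth → G#, giving G#maj.
Bmin7: root B up an augmented fourth → E#, giving E#min7.

E#sus D#sus G#maj E#min7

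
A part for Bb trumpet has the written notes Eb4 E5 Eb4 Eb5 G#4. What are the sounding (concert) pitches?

Written C4 on the Bb trumpet sounds as Bb3, a major second lower; apply that shift to every note.
Eb4 → Db4
E5 → D5
Eb4 → Db4
Eb5 → Db5
G#4 → F#4

Db4 D5 Db4 Db5 F#4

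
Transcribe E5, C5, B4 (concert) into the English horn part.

B5 G5 F#5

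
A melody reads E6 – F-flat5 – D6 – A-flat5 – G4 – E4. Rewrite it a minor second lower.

D#6 Eb5 C#6 G5 F#4 D#4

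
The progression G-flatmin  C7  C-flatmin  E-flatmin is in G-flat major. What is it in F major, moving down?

G-flat major down to F major is a minor second; each chord root moves by that interval while the quality stays the same.
G-flatmin: root G-flat down a minor second → F, giving Fmin.
C7: root C down a minor second → B, giving B7.
C-flatmin: root C-flat down a minor second → Bb, giving Bbmin.
E-flatmin: root E-flat down a minor second → D, giving Dmin.

Fmin B7 Bbmin Dmin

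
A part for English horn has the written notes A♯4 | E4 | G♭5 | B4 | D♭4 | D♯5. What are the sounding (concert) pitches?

D#4 A3 Cb5 E4 Gb3 G#4

Written C4 on the English horn sounds as F3, a perfect fifth lower; apply that shift to every note.
A#4 to D#4
E4 to A3
Gb5 to Cb5
B4 to E4
Db4 to Gb3
D#5 to G#4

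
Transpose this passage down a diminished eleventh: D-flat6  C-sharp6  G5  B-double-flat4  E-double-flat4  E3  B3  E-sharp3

Db6 to A4
C#6 to G##4
G5 to D#4
Bbb4 to F3
Ebb4 to Bb2
E3 to B#1
B3 to F##2
E#3 to B##1

A4 G##4 D#4 F3 Bb2 B#1 F##2 B##1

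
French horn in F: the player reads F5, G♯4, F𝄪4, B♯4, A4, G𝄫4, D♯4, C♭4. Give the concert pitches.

Bb4 C#4 B#3 E#4 D4 Cbb4 G#3 Fb3

The French horn in F sounds a perfect fifth below written, so transpose each written note down a perfect fifth.
F5 -> Bb4
G#4 -> C#4
F##4 -> B#3
B#4 -> E#4
A4 -> D4
Gbb4 -> Cbb4
D#4 -> G#3
Cb4 -> Fb3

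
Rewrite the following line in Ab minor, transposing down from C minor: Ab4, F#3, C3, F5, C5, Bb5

Fb4 D3 Ab2 Db5 Ab4 Gb5

C minor to Ab minor down is a major third, so every note moves down by that interval.
Ab4 to Fb4
F#3 to D3
C3 to Ab2
F5 to Db5
C5 to Ab4
Bb5 to Gb5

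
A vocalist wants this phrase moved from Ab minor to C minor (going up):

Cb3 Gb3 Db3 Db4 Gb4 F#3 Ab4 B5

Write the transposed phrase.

Eb3 Bb3 F3 F4 Bb4 A#3 C5 D#6

Ab minor to C minor up is a major third, so every note moves up by that interval.
Cb3 → Eb3
Gb3 → Bb3
Db3 → F3
Db4 → F4
Gb4 → Bb4
F#3 → A#3
Ab4 → C5
B5 → D#6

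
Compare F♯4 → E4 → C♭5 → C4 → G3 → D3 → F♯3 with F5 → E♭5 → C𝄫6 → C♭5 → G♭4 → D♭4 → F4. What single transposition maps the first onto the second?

up a diminished octave

From F#4 to F5 is 8 letter names — an octave of some quality.
F#4 to F5 is 11 semitones, which makes it a diminished octave; the second version is higher, so the direction is up.
Checking another pair — F#3 → F4 — gives the same interval.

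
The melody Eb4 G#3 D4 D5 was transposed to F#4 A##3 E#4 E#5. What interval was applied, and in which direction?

up an augmented second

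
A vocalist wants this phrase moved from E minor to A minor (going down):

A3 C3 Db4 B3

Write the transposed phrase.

D3 F2 Gb3 E3

E minor to A minor down is a perfect fifth, so every note moves down by that interval.
A3 to D3
C3 to F2
Db4 to Gb3
B3 to E3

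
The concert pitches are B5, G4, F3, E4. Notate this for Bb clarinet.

C#6 A4 G3 F#4

Written C4 sounds as Bb3 on the Bb clarinet, so concert pitches are written a major second up.
B5 gives C#6
G4 gives A4
F3 gives G3
E4 gives F#4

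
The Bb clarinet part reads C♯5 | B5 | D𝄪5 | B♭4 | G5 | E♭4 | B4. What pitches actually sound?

B4 A5 C##5 Ab4 F5 Db4 A4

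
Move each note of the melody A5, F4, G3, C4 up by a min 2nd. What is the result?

Bb5 Gb4 Ab3 Db4

A minor second up from A5 gives Bb5.
A minor second up from F4 gives Gb4.
G3 up a minor second is Ab3.
A minor second up from C4 gives Db4.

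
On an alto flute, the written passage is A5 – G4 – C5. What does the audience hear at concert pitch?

The alto flute sounds a perfect fourth below written, so transpose each written note down a perfect fourth.
A5 gives E5
G4 gives D4
C5 gives G4

E5 D4 G4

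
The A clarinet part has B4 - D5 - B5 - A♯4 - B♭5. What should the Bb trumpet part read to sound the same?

First find concert pitch: the A clarinet sounds a minor third below written, so B4 D5 B5 A♯4 B♭5 sounds G#4 B4 G#5 F##4 G5.
Then write for Bb trumpet: it sounds a major second below written, so the part must be a major second above concert.
G#4 → A#4
B4 → C#5
G#5 → A#5
F##4 → G##4
G5 → A5

A#4 C#5 A#5 G##4 A5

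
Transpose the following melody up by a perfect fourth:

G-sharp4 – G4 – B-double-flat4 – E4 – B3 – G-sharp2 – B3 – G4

G#4 up a perfect fourth is C#5.
G4 up a perfect fourth is C5.
Bbb4 up a perfect fourth is Ebb5.
E4 up a perfect fourth is A4.
A perfect fourth up from B3 gives E4.
A perfect fourth up from G#2 gives C#3.
B3 up a perfect fourth is E4.
A perfect fourth up from G4 gives C5.

C#5 C5 Ebb5 A4 E4 C#3 E4 C5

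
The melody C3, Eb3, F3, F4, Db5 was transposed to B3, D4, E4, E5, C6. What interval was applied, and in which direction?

up a major seventh

From C3 to B3 is 7 letter names — a seventh of some quality.
C3 to B3 is 11 semitones, which makes it a major seventh; the second version is higher, so the direction is up.
Checking another pair — Db5 → C6 — gives the same interval.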